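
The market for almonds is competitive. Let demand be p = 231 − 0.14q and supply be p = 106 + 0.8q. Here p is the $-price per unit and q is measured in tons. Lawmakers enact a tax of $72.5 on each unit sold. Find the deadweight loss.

$2795.88

Competitive equilibrium: 231 − 0.14q = 106 + 0.8q → q* = 132.9787, p* = 212.383.
With the tax, the buyer price exceeds the seller price by 72.5: (231 − 0.14q) − (106 + 0.8q) = 72.5 → q' = 55.8511.
Δq = 132.9787 − 55.8511 = 77.1276; the wedge equals the tax, 72.5.
The triangle = ½ × 77.1276 × 72.5 = $2795.88.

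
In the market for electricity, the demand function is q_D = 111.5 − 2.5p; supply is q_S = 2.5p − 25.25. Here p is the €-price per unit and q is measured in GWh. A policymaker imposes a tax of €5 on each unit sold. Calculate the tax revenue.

In inverse form: demand p = 44.6 − 0.4q, supply p = 10.1 + 0.4q.
Competitive equilibrium: 44.6 − 0.4q = 10.1 + 0.4q → q* = 43.125, p* = 27.35.
With the tax, the buyer price exceeds the seller price by 5: (44.6 − 0.4q) − (10.1 + 0.4q) = 5 → q' = 36.875.
Tax revenue = 5 × 36.875 = €184.375.

€184.375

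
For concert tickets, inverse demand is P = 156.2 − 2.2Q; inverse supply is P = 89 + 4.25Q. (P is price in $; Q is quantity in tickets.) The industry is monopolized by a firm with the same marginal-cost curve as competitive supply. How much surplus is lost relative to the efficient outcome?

$22.64

Competitive equilibrium: 156.2 − 2.2Q = 89 + 4.25Q → Q* = 10.4186, P* = 133.2791.
Marginal revenue: MR = 156.2 − 4.4Q. Set MR = MC: 156.2 − 4.4Q = 89 + 4.25Q → Q_m = 7.7688.
Price P_m = 156.2 − 2.2·7.7688 = 139.1086; MC(Q_m) = 89 + 4.25·7.7688 = 122.0174.
Competitive Q* = 10.4186, so ΔQ = 2.6498; wedge = 139.1086 − 122.0174 = 17.0912.
Deadweight loss = ½ × 2.6498 × 17.0912 = $22.64.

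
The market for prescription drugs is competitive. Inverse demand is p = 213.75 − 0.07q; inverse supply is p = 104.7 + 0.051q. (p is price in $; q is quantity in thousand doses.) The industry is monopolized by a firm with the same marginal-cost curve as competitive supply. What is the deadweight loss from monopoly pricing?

$6600.32 thousand

Competitive equilibrium: 213.75 − 0.07q = 104.7 + 0.051q → q* = 901.239669, p* = 150.663223.
Marginal revenue: MR = 213.75 − 0.14q. Set MR = MC: 213.75 − 0.14q = 104.7 + 0.051q → q_m = 570.942408.
Price p_m = 213.75 − 0.07·570.942408 = 173.784031; MC(q_m) = 104.7 + 0.051·570.942408 = 133.818063.
Competitive q* = 901.239669, so Δq = 330.297261; wedge = 173.784031 − 133.818063 = 39.965968.
Deadweight loss = ½ × 330.297261 × 39.965968 = $6600.32 thousand.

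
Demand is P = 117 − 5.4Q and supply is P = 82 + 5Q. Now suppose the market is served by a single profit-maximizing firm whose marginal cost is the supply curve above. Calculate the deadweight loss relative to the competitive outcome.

6.88

Competitive equilibrium: 117 − 5.4Q = 82 + 5Q → Q* = 3.3654, P* = 98.8269.
Marginal revenue: MR = 117 − 10.8Q. Set MR = MC: 117 − 10.8Q = 82 + 5Q → Q_m = 2.2152.
Price P_m = 117 − 5.4·2.2152 = 105.0379; MC(Q_m) = 82 + 5·2.2152 = 93.076.
Competitive Q* = 3.3654, so ΔQ = 1.1502; wedge = 105.0379 − 93.076 = 11.9619.
Deadweight loss = ½ × 1.1502 × 11.9619 = 6.88.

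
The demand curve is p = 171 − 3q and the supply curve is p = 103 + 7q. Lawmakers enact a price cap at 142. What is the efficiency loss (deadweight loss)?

7.55

Competitive equilibrium: 171 − 3q = 103 + 7q → q* = 6.8, p* = 150.6.
At the ceiling p = 142, quantity supplied = (142 − 103)/7 = 5.5714.
Willingness to pay at q' = 5.5714: 171 − 3·5.5714 = 154.2858.
Δq = 6.8 − 5.5714 = 1.2286; wedge = 154.2858 − 142 = 12.2858.
The triangle = ½ × 1.2286 × 12.2858 = 7.55.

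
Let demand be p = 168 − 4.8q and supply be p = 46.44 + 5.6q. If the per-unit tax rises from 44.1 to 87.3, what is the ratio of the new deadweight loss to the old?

Competitive equilibrium: 168 − 4.8q = 46.44 + 5.6q → q* = 11.6885, p* = 111.8954.
For a per-unit tax t: Δq = t/10.4, so DWL = ½·t·(t/10.4) = t²/20.8.
At t = 44.1: DWL = 93.500. At t = 87.3: DWL = 366.408.
Ratio = (87.3/44.1)² = 3.919.

3.919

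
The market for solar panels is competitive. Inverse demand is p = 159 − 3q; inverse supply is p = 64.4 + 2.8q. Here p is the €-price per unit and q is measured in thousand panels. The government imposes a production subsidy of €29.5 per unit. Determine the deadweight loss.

€75.02 thousand

Competitive equilibrium: 159 − 3q = 64.4 + 2.8q → q* = 16.3103, p* = 110.069.
The subsidy lowers effective supply by 29.5: p = 34.9 + 2.8q.
New quantity: 159 − 3q = 34.9 + 2.8q → q' = 21.3966.
Overproduction Δq = 21.3966 − 16.3103 = 5.0863; wedge = subsidy = 29.5.
DWL = ½ × 5.0863 × 29.5 = €75.02 thousand.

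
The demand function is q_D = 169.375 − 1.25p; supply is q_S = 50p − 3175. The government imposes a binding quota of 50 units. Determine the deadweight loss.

In inverse form: demand p = 135.5 − 0.8q, supply p = 63.5 + 0.02q.
Competitive equilibrium: 135.5 − 0.8q = 63.5 + 0.02q → q* = 87.8049, p* = 65.2561.
At q = 50: demand price = 135.5 − 0.8·50 = 95.5; supply price = 63.5 + 0.02·50 = 64.5.
Δq = 87.8049 − 50 = 37.8049; wedge = 95.5 − 64.5 = 31.
The triangle = ½ × 37.8049 × 31 = 585.98.

585.98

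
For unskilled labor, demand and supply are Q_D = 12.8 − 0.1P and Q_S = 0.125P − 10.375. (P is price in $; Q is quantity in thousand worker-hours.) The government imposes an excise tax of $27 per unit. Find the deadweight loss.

In inverse form: demand P = 128 − 10Q, supply P = 83 + 8Q.
Competitive equilibrium: 128 − 10Q = 83 + 8Q → Q* = 2.5, P* = 103.
With the tax, the buyer price exceeds the seller price by 27: (128 − 10Q) − (83 + 8Q) = 27 → Q' = 1.
ΔQ = 2.5 − 1 = 1.5; the wedge equals the tax, 27.
DWL = ½ × 1.5 × 27 = $20.25 thousand.

$20.25 thousand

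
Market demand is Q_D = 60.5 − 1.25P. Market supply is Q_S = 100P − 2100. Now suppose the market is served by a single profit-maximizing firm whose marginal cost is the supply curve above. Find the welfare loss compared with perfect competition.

In inverse form: demand P = 48.4 − 0.8Q, supply P = 21 + 0.01Q.
Competitive equilibrium: 48.4 − 0.8Q = 21 + 0.01Q → Q* = 33.8272, P* = 21.3383.
Marginal revenue: MR = 48.4 − 1.6Q. Set MR = MC: 48.4 − 1.6Q = 21 + 0.01Q → Q_m = 17.0186.
Price P_m = 48.4 − 0.8·17.0186 = 34.7851; MC(Q_m) = 21 + 0.01·17.0186 = 21.1702.
Competitive Q* = 33.8272, so ΔQ = 16.8086; wedge = 34.7851 − 21.1702 = 13.6149.
Welfare loss = ½ × 16.8086 × 13.6149 = 114.42.

114.42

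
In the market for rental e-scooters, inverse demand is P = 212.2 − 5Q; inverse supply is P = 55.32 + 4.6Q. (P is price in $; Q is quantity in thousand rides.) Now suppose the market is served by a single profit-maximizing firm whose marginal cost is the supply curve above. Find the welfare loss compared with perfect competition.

Competitive equilibrium: 212.2 − 5Q = 55.32 + 4.6Q → Q* = 16.3417, P* = 130.4917.
Marginal revenue: MR = 212.2 − 10Q. Set MR = MC: 212.2 − 10Q = 55.32 + 4.6Q → Q_m = 10.7452.
Price P_m = 212.2 − 5·10.7452 = 158.474; MC(Q_m) = 55.32 + 4.6·10.7452 = 104.7479.
Competitive Q* = 16.3417, so ΔQ = 5.5965; wedge = 158.474 − 104.7479 = 53.7261.
Welfare loss = ½ × 5.5965 × 53.7261 = $150.34 thousand.

$150.34 thousand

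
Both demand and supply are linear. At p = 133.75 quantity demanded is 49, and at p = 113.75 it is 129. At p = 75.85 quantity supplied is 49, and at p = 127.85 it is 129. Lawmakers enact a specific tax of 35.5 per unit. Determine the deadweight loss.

700.14

Demand slope = (113.75 − 133.75)/(129 − 49) = −0.25, so p = 146 − 0.25q.
Supply slope = (127.85 − 75.85)/(129 − 49) = 0.65, so p = 44 + 0.65q.
Competitive equilibrium: 146 − 0.25q = 44 + 0.65q → q* = 113.3333, p* = 117.6667.
With the tax, the buyer price exceeds the seller price by 35.5: (146 − 0.25q) − (44 + 0.65q) = 35.5 → q' = 73.8889.
Δq = 113.3333 − 73.8889 = 39.4444; the wedge equals the tax, 35.5.
Deadweight loss = ½ × 39.4444 × 35.5 = 700.14.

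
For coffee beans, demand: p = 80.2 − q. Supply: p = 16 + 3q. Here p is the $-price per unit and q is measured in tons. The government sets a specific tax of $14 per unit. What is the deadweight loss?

Competitive equilibrium: 80.2 − q = 16 + 3q → q* = 16.05, p* = 64.15.
With the tax, the buyer price exceeds the seller price by 14: (80.2 − q) − (16 + 3q) = 14 → q' = 12.55.
Δq = 16.05 − 12.55 = 3.5; the wedge equals the tax, 14.
DWL = ½ × 3.5 × 14 = $24.50.

$24.50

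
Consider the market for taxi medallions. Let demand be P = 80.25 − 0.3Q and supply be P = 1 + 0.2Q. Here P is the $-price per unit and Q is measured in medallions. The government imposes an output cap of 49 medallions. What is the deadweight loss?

Competitive equilibrium: 80.25 − 0.3Q = 1 + 0.2Q → Q* = 158.5, P* = 32.7.
At Q = 49: demand price = 80.25 − 0.3·49 = 65.55; supply price = 1 + 0.2·49 = 10.8.
ΔQ = 158.5 − 49 = 109.5; wedge = 65.55 − 10.8 = 54.75.
The triangle = ½ × 109.5 × 54.75 = $2997.56.

$2997.56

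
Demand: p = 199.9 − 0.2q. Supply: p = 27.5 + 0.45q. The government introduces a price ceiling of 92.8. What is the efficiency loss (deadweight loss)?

4689.34

Competitive equilibrium: 199.9 − 0.2q = 27.5 + 0.45q → q* = 265.2308, p* = 146.8538.
At the ceiling p = 92.8, quantity supplied = (92.8 − 27.5)/0.45 = 145.1111.
Willingness to pay at q' = 145.1111: 199.9 − 0.2·145.1111 = 170.8778.
Δq = 265.2308 − 145.1111 = 120.1197; wedge = 170.8778 − 92.8 = 78.0778.
The triangle = ½ × 120.1197 × 78.0778 = 4689.34.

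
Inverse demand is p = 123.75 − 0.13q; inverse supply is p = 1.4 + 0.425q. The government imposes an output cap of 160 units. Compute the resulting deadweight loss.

Competitive equilibrium: 123.75 − 0.13q = 1.4 + 0.425q → q* = 220.4505, p* = 95.0914.
At q = 160: demand price = 123.75 − 0.13·160 = 102.95; supply price = 1.4 + 0.425·160 = 69.4.
Δq = 220.4505 − 160 = 60.4505; wedge = 102.95 − 69.4 = 33.55.
Deadweight loss = ½ × 60.4505 × 33.55 = 1014.06.

1014.06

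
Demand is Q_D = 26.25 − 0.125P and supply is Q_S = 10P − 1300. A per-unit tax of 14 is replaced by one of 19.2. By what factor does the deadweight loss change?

1.881

In inverse form: demand P = 210 − 8Q, supply P = 130 + 0.1Q.
Competitive equilibrium: 210 − 8Q = 130 + 0.1Q → Q* = 9.8765, P* = 130.9877.
For a per-unit tax t: ΔQ = t/8.1, so DWL = ½·t·(t/8.1) = t²/16.2.
At t = 14: DWL = 12.099. At t = 19.2: DWL = 22.756.
Ratio = (19.2/14)² = 1.881.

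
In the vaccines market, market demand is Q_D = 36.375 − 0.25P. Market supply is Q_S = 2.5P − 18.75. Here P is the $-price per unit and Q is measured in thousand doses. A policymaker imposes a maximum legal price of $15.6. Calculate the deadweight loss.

$271.73 thousand

In inverse form: demand P = 145.5 − 4Q, supply P = 7.5 + 0.4Q.
Competitive equilibrium: 145.5 − 4Q = 7.5 + 0.4Q → Q* = 31.3636, P* = 20.0455.
At the ceiling P = 15.6, quantity supplied = (15.6 − 7.5)/0.4 = 20.25.
Willingness to pay at Q' = 20.25: 145.5 − 4·20.25 = 64.5.
ΔQ = 31.3636 − 20.25 = 11.1136; wedge = 64.5 − 15.6 = 48.9.
DWL = ½ × 11.1136 × 48.9 = $271.73 thousand.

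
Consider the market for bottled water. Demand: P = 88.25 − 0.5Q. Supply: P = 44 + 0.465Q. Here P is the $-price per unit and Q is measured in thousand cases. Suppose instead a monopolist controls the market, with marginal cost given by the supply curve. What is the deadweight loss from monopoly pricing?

Competitive equilibrium: 88.25 − 0.5Q = 44 + 0.465Q → Q* = 45.8549, P* = 65.3225.
Marginal revenue: MR = 88.25 − Q. Set MR = MC: 88.25 − Q = 44 + 0.465Q → Q_m = 30.2048.
Price P_m = 88.25 − 0.5·30.2048 = 73.1476; MC(Q_m) = 44 + 0.465·30.2048 = 58.0452.
Competitive Q* = 45.8549, so ΔQ = 15.6501; wedge = 73.1476 − 58.0452 = 15.1024.
Welfare loss = ½ × 15.6501 × 15.1024 = $118.18 thousand.

$118.18 thousand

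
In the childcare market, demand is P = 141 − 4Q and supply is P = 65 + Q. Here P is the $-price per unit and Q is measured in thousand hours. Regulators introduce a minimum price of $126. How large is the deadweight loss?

Competitive equilibrium: 141 − 4Q = 65 + Q → Q* = 15.2, P* = 80.2.
At the floor P = 126, quantity demanded = (141 − 126)/4 = 3.75.
Sellers' marginal cost at Q' = 3.75: 65 + 1·3.75 = 68.75.
ΔQ = 15.2 − 3.75 = 11.45; wedge = 126 − 68.75 = 57.25.
Deadweight loss = ½ × 11.45 × 57.25 = $327.76 thousand.

$327.76 thousand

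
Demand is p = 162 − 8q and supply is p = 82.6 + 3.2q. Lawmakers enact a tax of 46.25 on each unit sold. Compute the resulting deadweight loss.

Competitive equilibrium: 162 − 8q = 82.6 + 3.2q → q* = 7.0893, p* = 105.2857.
With the tax, the buyer price exceeds the seller price by 46.25: (162 − 8q) − (82.6 + 3.2q) = 46.25 → q' = 2.9598.
Δq = 7.0893 − 2.9598 = 4.1295; the wedge equals the tax, 46.25.
Deadweight loss = ½ × 4.1295 × 46.25 = 95.49.

95.49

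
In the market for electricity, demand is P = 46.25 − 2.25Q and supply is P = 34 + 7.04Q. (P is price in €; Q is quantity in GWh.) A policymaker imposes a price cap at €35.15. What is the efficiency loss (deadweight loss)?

€6.20

Competitive equilibrium: 46.25 − 2.25Q = 34 + 7.04Q → Q* = 1.3186, P* = 43.2831.
At the ceiling P = 35.15, quantity supplied = (35.15 − 34)/7.04 = 0.1634.
Willingness to pay at Q' = 0.1634: 46.25 − 2.25·0.1634 = 45.8824.
ΔQ = 1.3186 − 0.1634 = 1.1552; wedge = 45.8824 − 35.15 = 10.7324.
DWL = ½ × 1.1552 × 10.7324 = €6.20.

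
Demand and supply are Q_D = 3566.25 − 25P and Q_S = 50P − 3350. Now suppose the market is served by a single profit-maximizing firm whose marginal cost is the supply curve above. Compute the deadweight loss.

In inverse form: demand P = 142.65 − 0.04Q, supply P = 67 + 0.02Q.
Competitive equilibrium: 142.65 − 0.04Q = 67 + 0.02Q → Q* = 1260.8333, P* = 92.2167.
Marginal revenue: MR = 142.65 − 0.08Q. Set MR = MC: 142.65 − 0.08Q = 67 + 0.02Q → Q_m = 756.5.
Price P_m = 142.65 − 0.04·756.5 = 112.39; MC(Q_m) = 67 + 0.02·756.5 = 82.13.
Competitive Q* = 1260.8333, so ΔQ = 504.3333; wedge = 112.39 − 82.13 = 30.26.
Welfare loss = ½ × 504.3333 × 30.26 = 7630.56.

7630.56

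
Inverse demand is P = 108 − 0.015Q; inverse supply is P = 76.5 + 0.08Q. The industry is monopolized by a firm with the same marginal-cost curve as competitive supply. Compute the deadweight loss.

Competitive equilibrium: 108 − 0.015Q = 76.5 + 0.08Q → Q* = 331.5789, P* = 103.0263.
Marginal revenue: MR = 108 − 0.03Q. Set MR = MC: 108 − 0.03Q = 76.5 + 0.08Q → Q_m = 286.3636.
Price P_m = 108 − 0.015·286.3636 = 103.7045; MC(Q_m) = 76.5 + 0.08·286.3636 = 99.4091.
Competitive Q* = 331.5789, so ΔQ = 45.2153; wedge = 103.7045 − 99.4091 = 4.2954.
The triangle = ½ × 45.2153 × 4.2954 = 97.11.

97.11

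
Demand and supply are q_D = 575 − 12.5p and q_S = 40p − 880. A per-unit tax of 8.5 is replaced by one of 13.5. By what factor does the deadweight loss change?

In inverse form: demand p = 46 − 0.08q, supply p = 22 + 0.025q.
Competitive equilibrium: 46 − 0.08q = 22 + 0.025q → q* = 228.5714, p* = 27.7143.
For a per-unit tax t: Δq = t/0.105, so DWL = ½·t·(t/0.105) = t²/0.21.
At t = 8.5: DWL = 344.048. At t = 13.5: DWL = 867.857.
Ratio = (13.5/8.5)² = 2.522.

2.522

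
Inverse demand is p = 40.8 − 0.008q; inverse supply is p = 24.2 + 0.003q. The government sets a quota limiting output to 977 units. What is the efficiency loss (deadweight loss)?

Competitive equilibrium: 40.8 − 0.008q = 24.2 + 0.003q → q* = 1509.0909, p* = 28.7273.
At q = 977: demand price = 40.8 − 0.008·977 = 32.984; supply price = 24.2 + 0.003·977 = 27.131.
Δq = 1509.0909 − 977 = 532.0909; wedge = 32.984 − 27.131 = 5.853.
DWL = ½ × 532.0909 × 5.853 = 1557.16.

1557.16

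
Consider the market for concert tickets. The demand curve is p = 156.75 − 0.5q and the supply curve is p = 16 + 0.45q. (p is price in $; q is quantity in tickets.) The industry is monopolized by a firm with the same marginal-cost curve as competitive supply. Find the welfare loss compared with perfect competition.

Competitive equilibrium: 156.75 − 0.5q = 16 + 0.45q → q* = 148.15789, p* = 82.67105.
Marginal revenue: MR = 156.75 − q. Set MR = MC: 156.75 − q = 16 + 0.45q → q_m = 97.06897.
Price p_m = 156.75 − 0.5·97.06897 = 108.21552; MC(q_m) = 16 + 0.45·97.06897 = 59.68104.
Competitive q* = 148.15789, so Δq = 51.08892; wedge = 108.21552 − 59.68104 = 48.53448.
The triangle = ½ × 51.08892 × 48.53448 = $1239.79.

$1239.79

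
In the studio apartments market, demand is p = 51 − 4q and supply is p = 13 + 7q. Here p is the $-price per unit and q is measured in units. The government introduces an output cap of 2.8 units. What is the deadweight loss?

$2.36

Competitive equilibrium: 51 − 4q = 13 + 7q → q* = 3.4545, p* = 37.1818.
At q = 2.8: demand price = 51 − 4·2.8 = 39.8; supply price = 13 + 7·2.8 = 32.6.
Δq = 3.4545 − 2.8 = 0.6545; wedge = 39.8 − 32.6 = 7.2.
The triangle = ½ × 0.6545 × 7.2 = $2.36.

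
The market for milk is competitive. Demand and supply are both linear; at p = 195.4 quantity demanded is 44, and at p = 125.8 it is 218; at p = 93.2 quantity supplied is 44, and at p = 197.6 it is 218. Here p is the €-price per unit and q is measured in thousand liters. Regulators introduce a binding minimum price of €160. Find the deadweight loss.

Demand slope = (125.8 − 195.4)/(218 − 44) = −0.4, so p = 213 − 0.4q.
Supply slope = (197.6 − 93.2)/(218 − 44) = 0.6, so p = 66.8 + 0.6q.
Competitive equilibrium: 213 − 0.4q = 66.8 + 0.6q → q* = 146.2, p* = 154.52.
At the floor p = 160, quantity demanded = (213 − 160)/0.4 = 132.5.
Sellers' marginal cost at q' = 132.5: 66.8 + 0.6·132.5 = 146.3.
Δq = 146.2 − 132.5 = 13.7; wedge = 160 − 146.3 = 13.7.
Welfare loss = ½ × 13.7 × 13.7 = €93.845 thousand.

€93.845 thousand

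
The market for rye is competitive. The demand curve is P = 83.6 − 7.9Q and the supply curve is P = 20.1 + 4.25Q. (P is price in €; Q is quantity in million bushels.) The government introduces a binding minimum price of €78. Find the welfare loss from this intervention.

€123.98 million

Competitive equilibrium: 83.6 − 7.9Q = 20.1 + 4.25Q → Q* = 5.22634, P* = 42.31193.
At the floor P = 78, quantity demanded = (83.6 − 78)/7.9 = 0.70886.
Sellers' marginal cost at Q' = 0.70886: 20.1 + 4.25·0.70886 = 23.11266.
ΔQ = 5.22634 − 0.70886 = 4.51748; wedge = 78 − 23.11266 = 54.88734.
Welfare loss = ½ × 4.51748 × 54.88734 = €123.98 million.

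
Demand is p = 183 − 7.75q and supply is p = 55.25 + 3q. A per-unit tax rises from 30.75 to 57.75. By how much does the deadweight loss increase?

Competitive equilibrium: 183 − 7.75q = 55.25 + 3q → q* = 11.8837, p* = 90.9012.
For a per-unit tax t: Δq = t/10.75, so DWL = ½·t·(t/10.75) = t²/21.5.
At t = 30.75: DWL = 43.98. At t = 57.75: DWL = 155.119.
Increase = 155.119 − 43.98 = 111.14.

111.14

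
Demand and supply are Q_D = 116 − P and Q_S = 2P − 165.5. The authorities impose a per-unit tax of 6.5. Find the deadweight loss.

14.08

In inverse form: demand P = 116 − Q, supply P = 82.75 + 0.5Q.
Competitive equilibrium: 116 − Q = 82.75 + 0.5Q → Q* = 22.1667, P* = 93.8333.
With the tax, the buyer price exceeds the seller price by 6.5: (116 − Q) − (82.75 + 0.5Q) = 6.5 → Q' = 17.8333.
ΔQ = 22.1667 − 17.8333 = 4.3334; the wedge equals the tax, 6.5.
DWL = ½ × 4.3334 × 6.5 = 14.08.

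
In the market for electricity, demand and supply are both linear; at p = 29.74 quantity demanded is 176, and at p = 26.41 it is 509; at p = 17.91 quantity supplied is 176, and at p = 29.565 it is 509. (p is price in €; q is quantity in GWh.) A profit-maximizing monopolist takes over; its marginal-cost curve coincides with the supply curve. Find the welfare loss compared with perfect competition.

€143.27

Demand slope = (26.41 − 29.74)/(509 − 176) = −0.01, so p = 31.5 − 0.01q.
Supply slope = (29.565 − 17.91)/(509 − 176) = 0.035, so p = 11.75 + 0.035q.
Competitive equilibrium: 31.5 − 0.01q = 11.75 + 0.035q → q* = 438.8889, p* = 27.1111.
Marginal revenue: MR = 31.5 − 0.02q. Set MR = MC: 31.5 − 0.02q = 11.75 + 0.035q → q_m = 359.0909.
Price p_m = 31.5 − 0.01·359.0909 = 27.9091; MC(q_m) = 11.75 + 0.035·359.0909 = 24.3182.
Competitive q* = 438.8889, so Δq = 79.798; wedge = 27.9091 − 24.3182 = 3.5909.
The triangle = ½ × 79.798 × 3.5909 = €143.27.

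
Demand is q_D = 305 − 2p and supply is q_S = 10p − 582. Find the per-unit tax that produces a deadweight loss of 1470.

In inverse form: demand p = 152.5 − 0.5q, supply p = 58.2 + 0.1q.
Competitive equilibrium: 152.5 − 0.5q = 58.2 + 0.1q → q* = 157.1667, p* = 73.9167.
A tax t gives Δq = t/0.6 and wedge t, so DWL = t²/1.2.
t²/1.2 = 1470 → t² = 1764 → t = 42.

42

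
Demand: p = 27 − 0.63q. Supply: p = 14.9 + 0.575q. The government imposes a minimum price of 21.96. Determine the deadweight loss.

Competitive equilibrium: 27 − 0.63q = 14.9 + 0.575q → q* = 10.0415, p* = 20.6739.
At the floor p = 21.96, quantity demanded = (27 − 21.96)/0.63 = 8.
Sellers' marginal cost at q' = 8: 14.9 + 0.575·8 = 19.5.
Δq = 10.0415 − 8 = 2.0415; wedge = 21.96 − 19.5 = 2.46.
Deadweight loss = ½ × 2.0415 × 2.46 = 2.51.

2.51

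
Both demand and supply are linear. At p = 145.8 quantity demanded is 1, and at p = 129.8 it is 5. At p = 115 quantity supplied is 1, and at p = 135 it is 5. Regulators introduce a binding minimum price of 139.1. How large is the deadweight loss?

13.74

Demand slope = (129.8 − 145.8)/(5 − 1) = −4, so p = 149.8 − 4q.
Supply slope = (135 − 115)/(5 − 1) = 5, so p = 110 + 5q.
Competitive equilibrium: 149.8 − 4q = 110 + 5q → q* = 4.4222, p* = 132.1111.
At the floor p = 139.1, quantity demanded = (149.8 − 139.1)/4 = 2.675.
Sellers' marginal cost at q' = 2.675: 110 + 5·2.675 = 123.375.
Δq = 4.4222 − 2.675 = 1.7472; wedge = 139.1 − 123.375 = 15.725.
DWL = ½ × 1.7472 × 15.725 = 13.74.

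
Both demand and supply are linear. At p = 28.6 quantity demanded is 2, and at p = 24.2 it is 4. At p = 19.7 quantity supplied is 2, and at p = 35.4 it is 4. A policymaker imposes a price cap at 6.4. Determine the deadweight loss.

33.44

Demand slope = (24.2 − 28.6)/(4 − 2) = −2.2, so p = 33 − 2.2q.
Supply slope = (35.4 − 19.7)/(4 − 2) = 7.85, so p = 4 + 7.85q.
Competitive equilibrium: 33 − 2.2q = 4 + 7.85q → q* = 2.88557, p* = 26.65174.
At the ceiling p = 6.4, quantity supplied = (6.4 − 4)/7.85 = 0.30573.
Willingness to pay at q' = 0.30573: 33 − 2.2·0.30573 = 32.32739.
Δq = 2.88557 − 0.30573 = 2.57984; wedge = 32.32739 − 6.4 = 25.92739.
The triangle = ½ × 2.57984 × 25.92739 = 33.44.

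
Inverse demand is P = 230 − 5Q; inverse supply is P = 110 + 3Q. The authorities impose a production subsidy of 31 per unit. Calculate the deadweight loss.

60.06

Competitive equilibrium: 230 − 5Q = 110 + 3Q → Q* = 15, P* = 155.
The subsidy lowers effective supply by 31: P = 79 + 3Q.
New quantity: 230 − 5Q = 79 + 3Q → Q' = 18.875.
Overproduction ΔQ = 18.875 − 15 = 3.875; wedge = subsidy = 31.
The triangle = ½ × 3.875 × 31 = 60.06.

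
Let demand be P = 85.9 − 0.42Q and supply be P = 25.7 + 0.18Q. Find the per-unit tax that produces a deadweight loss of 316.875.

19.5

Competitive equilibrium: 85.9 − 0.42Q = 25.7 + 0.18Q → Q* = 100.3333, P* = 43.76.
A tax t gives ΔQ = t/0.6 and wedge t, so DWL = t²/1.2.
t²/1.2 = 316.875 → t² = 380.25 → t = 19.5.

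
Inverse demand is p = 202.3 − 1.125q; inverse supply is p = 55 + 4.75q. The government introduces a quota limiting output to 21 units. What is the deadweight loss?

48.72

Competitive equilibrium: 202.3 − 1.125q = 55 + 4.75q → q* = 25.07234, p* = 174.09362.
At q = 21: demand price = 202.3 − 1.125·21 = 178.675; supply price = 55 + 4.75·21 = 154.75.
Δq = 25.07234 − 21 = 4.07234; wedge = 178.675 − 154.75 = 23.925.
Welfare loss = ½ × 4.07234 × 23.925 = 48.72.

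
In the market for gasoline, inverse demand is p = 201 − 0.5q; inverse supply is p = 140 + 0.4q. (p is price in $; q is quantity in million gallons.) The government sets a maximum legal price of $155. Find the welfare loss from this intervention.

$412.53 million

Competitive equilibrium: 201 − 0.5q = 140 + 0.4q → q* = 67.77778, p* = 167.11111.
At the ceiling p = 155, quantity supplied = (155 − 140)/0.4 = 37.5.
Willingness to pay at q' = 37.5: 201 − 0.5·37.5 = 182.25.
Δq = 67.77778 − 37.5 = 30.27778; wedge = 182.25 − 155 = 27.25.
Welfare loss = ½ × 30.27778 × 27.25 = $412.53 million.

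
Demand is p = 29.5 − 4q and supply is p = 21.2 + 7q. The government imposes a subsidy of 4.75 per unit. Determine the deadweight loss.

Competitive equilibrium: 29.5 − 4q = 21.2 + 7q → q* = 0.7545, p* = 26.4818.
The subsidy lowers effective supply by 4.75: p = 16.45 + 7q.
New quantity: 29.5 − 4q = 16.45 + 7q → q' = 1.1864.
Overproduction Δq = 1.1864 − 0.7545 = 0.4319; wedge = subsidy = 4.75.
Welfare loss = ½ × 0.4319 × 4.75 = 1.03.

1.03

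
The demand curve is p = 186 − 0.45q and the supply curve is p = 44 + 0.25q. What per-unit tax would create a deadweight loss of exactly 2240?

56

Competitive equilibrium: 186 − 0.45q = 44 + 0.25q → q* = 202.8571, p* = 94.7143.
A tax t gives Δq = t/0.7 and wedge t, so DWL = t²/1.4.
t²/1.4 = 2240 → t² = 3136 → t = 56.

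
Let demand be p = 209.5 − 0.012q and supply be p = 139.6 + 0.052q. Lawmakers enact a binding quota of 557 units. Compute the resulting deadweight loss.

9165.62

Competitive equilibrium: 209.5 − 0.012q = 139.6 + 0.052q → q* = 1092.1875, p* = 196.3938.
At q = 557: demand price = 209.5 − 0.012·557 = 202.816; supply price = 139.6 + 0.052·557 = 168.564.
Δq = 1092.1875 − 557 = 535.1875; wedge = 202.816 − 168.564 = 34.252.
Welfare loss = ½ × 535.1875 × 34.252 = 9165.62.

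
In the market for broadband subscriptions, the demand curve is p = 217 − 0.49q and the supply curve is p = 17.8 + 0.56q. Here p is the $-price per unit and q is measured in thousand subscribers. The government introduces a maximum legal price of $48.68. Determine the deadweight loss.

Competitive equilibrium: 217 − 0.49q = 17.8 + 0.56q → q* = 189.7143, p* = 124.04.
At the ceiling p = 48.68, quantity supplied = (48.68 − 17.8)/0.56 = 55.1429.
Willingness to pay at q' = 55.1429: 217 − 0.49·55.1429 = 189.98.
Δq = 189.7143 − 55.1429 = 134.5714; wedge = 189.98 − 48.68 = 141.3.
Welfare loss = ½ × 134.5714 × 141.3 = $9507.47 thousand.

$9507.47 thousand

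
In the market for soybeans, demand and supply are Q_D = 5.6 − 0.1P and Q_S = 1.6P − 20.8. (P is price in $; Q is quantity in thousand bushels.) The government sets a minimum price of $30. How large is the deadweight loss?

In inverse form: demand P = 56 − 10Q, supply P = 13 + 0.625Q.
Competitive equilibrium: 56 − 10Q = 13 + 0.625Q → Q* = 4.0471, P* = 15.5294.
At the floor P = 30, quantity demanded = (56 − 30)/10 = 2.6.
Sellers' marginal cost at Q' = 2.6: 13 + 0.625·2.6 = 14.625.
ΔQ = 4.0471 − 2.6 = 1.4471; wedge = 30 − 14.625 = 15.375.
DWL = ½ × 1.4471 × 15.375 = $11.12 thousand.

$11.12 thousand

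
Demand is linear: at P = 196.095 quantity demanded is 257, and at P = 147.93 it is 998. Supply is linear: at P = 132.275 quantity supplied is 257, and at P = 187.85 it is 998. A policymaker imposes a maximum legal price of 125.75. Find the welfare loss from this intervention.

Demand slope = (147.93 − 196.095)/(998 − 257) = −0.065, so P = 212.8 − 0.065Q.
Supply slope = (187.85 − 132.275)/(998 − 257) = 0.075, so P = 113 + 0.075Q.
Competitive equilibrium: 212.8 − 0.065Q = 113 + 0.075Q → Q* = 712.8571, P* = 166.4643.
At the ceiling P = 125.75, quantity supplied = (125.75 − 113)/0.075 = 170.
Willingness to pay at Q' = 170: 212.8 − 0.065·170 = 201.75.
ΔQ = 712.8571 − 170 = 542.8571; wedge = 201.75 − 125.75 = 76.
DWL = ½ × 542.8571 × 76 = 20628.57.

20628.57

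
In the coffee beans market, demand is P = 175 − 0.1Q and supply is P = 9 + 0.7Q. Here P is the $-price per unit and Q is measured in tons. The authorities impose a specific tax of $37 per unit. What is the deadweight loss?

Competitive equilibrium: 175 − 0.1Q = 9 + 0.7Q → Q* = 207.5, P* = 154.25.
With the tax, the buyer price exceeds the seller price by 37: (175 − 0.1Q) − (9 + 0.7Q) = 37 → Q' = 161.25.
ΔQ = 207.5 − 161.25 = 46.25; the wedge equals the tax, 37.
The triangle = ½ × 46.25 × 37 = $855.625.

$855.625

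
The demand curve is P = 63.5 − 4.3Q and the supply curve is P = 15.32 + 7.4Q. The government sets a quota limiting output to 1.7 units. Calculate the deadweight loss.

34.20

Competitive equilibrium: 63.5 − 4.3Q = 15.32 + 7.4Q → Q* = 4.1179, P* = 45.7928.
At Q = 1.7: demand price = 63.5 − 4.3·1.7 = 56.19; supply price = 15.32 + 7.4·1.7 = 27.9.
ΔQ = 4.1179 − 1.7 = 2.4179; wedge = 56.19 − 27.9 = 28.29.
The triangle = ½ × 2.4179 × 28.29 = 34.20.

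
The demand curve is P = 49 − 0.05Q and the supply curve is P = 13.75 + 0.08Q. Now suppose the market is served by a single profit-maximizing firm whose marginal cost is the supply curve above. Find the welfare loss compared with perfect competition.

368.76

Competitive equilibrium: 49 − 0.05Q = 13.75 + 0.08Q → Q* = 271.15385, P* = 35.44231.
Marginal revenue: MR = 49 − 0.1Q. Set MR = MC: 49 − 0.1Q = 13.75 + 0.08Q → Q_m = 195.83333.
Price P_m = 49 − 0.05·195.83333 = 39.20833; MC(Q_m) = 13.75 + 0.08·195.83333 = 29.41667.
Competitive Q* = 271.15385, so ΔQ = 75.32052; wedge = 39.20833 − 29.41667 = 9.79166.
The triangle = ½ × 75.32052 × 9.79166 = 368.76.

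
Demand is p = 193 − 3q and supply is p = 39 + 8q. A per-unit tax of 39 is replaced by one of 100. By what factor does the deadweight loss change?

6.575

Competitive equilibrium: 193 − 3q = 39 + 8q → q* = 14, p* = 151.
For a per-unit tax t: Δq = t/11, so DWL = ½·t·(t/11) = t²/22.
At t = 39: DWL = 69.136. At t = 100: DWL = 454.545.
Ratio = (100/39)² = 6.575.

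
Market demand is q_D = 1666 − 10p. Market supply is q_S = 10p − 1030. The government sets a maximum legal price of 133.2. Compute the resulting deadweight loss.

25.60

In inverse form: demand p = 166.6 − 0.1q, supply p = 103 + 0.1q.
Competitive equilibrium: 166.6 − 0.1q = 103 + 0.1q → q* = 318, p* = 134.8.
At the ceiling p = 133.2, quantity supplied = (133.2 − 103)/0.1 = 302.
Willingness to pay at q' = 302: 166.6 − 0.1·302 = 136.4.
Δq = 318 − 302 = 16; wedge = 136.4 − 133.2 = 3.2.
DWL = ½ × 16 × 3.2 = 25.60.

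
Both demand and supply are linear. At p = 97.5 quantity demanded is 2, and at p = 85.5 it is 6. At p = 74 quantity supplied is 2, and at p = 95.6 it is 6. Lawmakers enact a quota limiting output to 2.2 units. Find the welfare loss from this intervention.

Demand slope = (85.5 − 97.5)/(6 − 2) = −3, so p = 103.5 − 3q.
Supply slope = (95.6 − 74)/(6 − 2) = 5.4, so p = 63.2 + 5.4q.
Competitive equilibrium: 103.5 − 3q = 63.2 + 5.4q → q* = 4.7976, p* = 89.1071.
At q = 2.2: demand price = 103.5 − 3·2.2 = 96.9; supply price = 63.2 + 5.4·2.2 = 75.08.
Δq = 4.7976 − 2.2 = 2.5976; wedge = 96.9 − 75.08 = 21.82.
Welfare loss = ½ × 2.5976 × 21.82 = 28.34.

28.34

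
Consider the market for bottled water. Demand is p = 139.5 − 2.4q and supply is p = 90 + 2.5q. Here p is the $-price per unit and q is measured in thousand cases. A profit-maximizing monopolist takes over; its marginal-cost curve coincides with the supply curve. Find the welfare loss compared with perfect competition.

Competitive equilibrium: 139.5 − 2.4q = 90 + 2.5q → q* = 10.102, p* = 115.2551.
Marginal revenue: MR = 139.5 − 4.8q. Set MR = MC: 139.5 − 4.8q = 90 + 2.5q → q_m = 6.7808.
Price p_m = 139.5 − 2.4·6.7808 = 123.2261; MC(q_m) = 90 + 2.5·6.7808 = 106.952.
Competitive q* = 10.102, so Δq = 3.3212; wedge = 123.2261 − 106.952 = 16.2741.
The triangle = ½ × 3.3212 × 16.2741 = $27.02 thousand.

$27.02 thousand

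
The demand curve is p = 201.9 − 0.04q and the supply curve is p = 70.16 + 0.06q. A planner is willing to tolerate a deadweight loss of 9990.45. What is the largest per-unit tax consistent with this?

Competitive equilibrium: 201.9 − 0.04q = 70.16 + 0.06q → q* = 1317.4, p* = 149.204.
A tax t gives Δq = t/0.1 and wedge t, so DWL = t²/0.2.
t²/0.2 = 9990.45 → t² = 1998.09 → t = 44.7.

44.7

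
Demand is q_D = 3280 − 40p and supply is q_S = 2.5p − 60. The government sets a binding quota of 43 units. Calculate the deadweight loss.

In inverse form: demand p = 82 − 0.025q, supply p = 24 + 0.4q.
Competitive equilibrium: 82 − 0.025q = 24 + 0.4q → q* = 136.4706, p* = 78.5882.
At q = 43: demand price = 82 − 0.025·43 = 80.925; supply price = 24 + 0.4·43 = 41.2.
Δq = 136.4706 − 43 = 93.4706; wedge = 80.925 − 41.2 = 39.725.
Welfare loss = ½ × 93.4706 × 39.725 = 1856.56.

1856.56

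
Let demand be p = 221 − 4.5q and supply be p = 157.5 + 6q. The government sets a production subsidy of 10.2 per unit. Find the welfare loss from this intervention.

4.95

Competitive equilibrium: 221 − 4.5q = 157.5 + 6q → q* = 6.0476, p* = 193.7857.
The subsidy lowers effective supply by 10.2: p = 147.3 + 6q.
New quantity: 221 − 4.5q = 147.3 + 6q → q' = 7.019.
Overproduction Δq = 7.019 − 6.0476 = 0.9714; wedge = subsidy = 10.2.
The triangle = ½ × 0.9714 × 10.2 = 4.95.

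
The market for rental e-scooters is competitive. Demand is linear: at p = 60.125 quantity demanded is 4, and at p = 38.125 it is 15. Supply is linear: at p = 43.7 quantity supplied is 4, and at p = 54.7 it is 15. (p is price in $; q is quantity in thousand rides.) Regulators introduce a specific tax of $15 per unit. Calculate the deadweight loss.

Demand slope = (38.125 − 60.125)/(15 − 4) = −2, so p = 68.125 − 2q.
Supply slope = (54.7 − 43.7)/(15 − 4) = 1, so p = 39.7 + q.
Competitive equilibrium: 68.125 − 2q = 39.7 + q → q* = 9.475, p* = 49.175.
With the tax, the buyer price exceeds the seller price by 15: (68.125 − 2q) − (39.7 + q) = 15 → q' = 4.475.
Δq = 9.475 − 4.475 = 5; the wedge equals the tax, 15.
DWL = ½ × 5 × 15 = $37.50 thousand.

$37.50 thousand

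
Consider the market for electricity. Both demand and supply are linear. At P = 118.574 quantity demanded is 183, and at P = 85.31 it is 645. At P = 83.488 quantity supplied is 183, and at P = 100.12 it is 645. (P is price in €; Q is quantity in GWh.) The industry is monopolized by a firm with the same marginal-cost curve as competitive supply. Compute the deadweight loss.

Demand slope = (85.31 − 118.574)/(645 − 183) = −0.072, so P = 131.75 − 0.072Q.
Supply slope = (100.12 − 83.488)/(645 − 183) = 0.036, so P = 76.9 + 0.036Q.
Competitive equilibrium: 131.75 − 0.072Q = 76.9 + 0.036Q → Q* = 507.8704, P* = 95.1833.
Marginal revenue: MR = 131.75 − 0.144Q. Set MR = MC: 131.75 − 0.144Q = 76.9 + 0.036Q → Q_m = 304.7222.
Price P_m = 131.75 − 0.072·304.7222 = 109.81; MC(Q_m) = 76.9 + 0.036·304.7222 = 87.87.
Competitive Q* = 507.8704, so ΔQ = 203.1482; wedge = 109.81 − 87.87 = 21.94.
Deadweight loss = ½ × 203.1482 × 21.94 = €2228.54.

€2228.54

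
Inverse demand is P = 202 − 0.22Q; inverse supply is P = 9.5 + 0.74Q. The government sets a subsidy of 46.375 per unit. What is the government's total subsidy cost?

11539.40

Competitive equilibrium: 202 − 0.22Q = 9.5 + 0.74Q → Q* = 200.5208, P* = 157.8854.
The subsidy lowers effective supply by 46.375: P = 0.74Q − 36.875.
New quantity: 202 − 0.22Q = 0.74Q − 36.875 → Q' = 248.8281.
Total subsidy cost = 46.375 × 248.8281 = 11539.40.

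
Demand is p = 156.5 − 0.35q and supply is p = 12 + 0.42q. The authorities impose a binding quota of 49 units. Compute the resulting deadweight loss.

Competitive equilibrium: 156.5 − 0.35q = 12 + 0.42q → q* = 187.6623, p* = 90.8182.
At q = 49: demand price = 156.5 − 0.35·49 = 139.35; supply price = 12 + 0.42·49 = 32.58.
Δq = 187.6623 − 49 = 138.6623; wedge = 139.35 − 32.58 = 106.77.
Deadweight loss = ½ × 138.6623 × 106.77 = 7402.49.

7402.49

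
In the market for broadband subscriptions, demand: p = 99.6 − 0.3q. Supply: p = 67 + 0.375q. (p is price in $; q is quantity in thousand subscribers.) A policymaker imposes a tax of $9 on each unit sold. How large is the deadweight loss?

Competitive equilibrium: 99.6 − 0.3q = 67 + 0.375q → q* = 48.2963, p* = 85.1111.
With the tax, the buyer price exceeds the seller price by 9: (99.6 − 0.3q) − (67 + 0.375q) = 9 → q' = 34.963.
Δq = 48.2963 − 34.963 = 13.3333; the wedge equals the tax, 9.
Deadweight loss = ½ × 13.3333 × 9 = $60 thousand.

$60 thousand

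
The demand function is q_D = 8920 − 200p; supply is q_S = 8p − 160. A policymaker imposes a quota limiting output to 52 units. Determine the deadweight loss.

1224.10

In inverse form: demand p = 44.6 − 0.005q, supply p = 20 + 0.125q.
Competitive equilibrium: 44.6 − 0.005q = 20 + 0.125q → q* = 189.2308, p* = 43.6538.
At q = 52: demand price = 44.6 − 0.005·52 = 44.34; supply price = 20 + 0.125·52 = 26.5.
Δq = 189.2308 − 52 = 137.2308; wedge = 44.34 − 26.5 = 17.84.
DWL = ½ × 137.2308 × 17.84 = 1224.10.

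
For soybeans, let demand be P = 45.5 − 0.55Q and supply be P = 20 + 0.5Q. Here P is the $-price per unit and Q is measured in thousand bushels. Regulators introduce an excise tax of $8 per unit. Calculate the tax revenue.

Competitive equilibrium: 45.5 − 0.55Q = 20 + 0.5Q → Q* = 24.2857, P* = 32.1429.
With the tax, the buyer price exceeds the seller price by 8: (45.5 − 0.55Q) − (20 + 0.5Q) = 8 → Q' = 16.6667.
Tax revenue = 8 × 16.6667 = $133.33 thousand.

$133.33 thousand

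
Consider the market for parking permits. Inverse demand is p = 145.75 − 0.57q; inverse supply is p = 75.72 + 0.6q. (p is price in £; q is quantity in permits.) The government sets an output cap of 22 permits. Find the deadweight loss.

Competitive equilibrium: 145.75 − 0.57q = 75.72 + 0.6q → q* = 59.8547, p* = 111.6328.
At q = 22: demand price = 145.75 − 0.57·22 = 133.21; supply price = 75.72 + 0.6·22 = 88.92.
Δq = 59.8547 − 22 = 37.8547; wedge = 133.21 − 88.92 = 44.29.
The triangle = ½ × 37.8547 × 44.29 = £838.29.

£838.29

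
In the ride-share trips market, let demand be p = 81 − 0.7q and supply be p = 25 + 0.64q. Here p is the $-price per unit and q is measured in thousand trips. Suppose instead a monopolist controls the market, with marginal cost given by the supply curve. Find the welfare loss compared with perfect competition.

$137.78 thousand

Competitive equilibrium: 81 − 0.7q = 25 + 0.64q → q* = 41.791, p* = 51.7463.
Marginal revenue: MR = 81 − 1.4q. Set MR = MC: 81 − 1.4q = 25 + 0.64q → q_m = 27.451.
Price p_m = 81 − 0.7·27.451 = 61.7843; MC(q_m) = 25 + 0.64·27.451 = 42.5686.
Competitive q* = 41.791, so Δq = 14.34; wedge = 61.7843 − 42.5686 = 19.2157.
Welfare loss = ½ × 14.34 × 19.2157 = $137.78 thousand.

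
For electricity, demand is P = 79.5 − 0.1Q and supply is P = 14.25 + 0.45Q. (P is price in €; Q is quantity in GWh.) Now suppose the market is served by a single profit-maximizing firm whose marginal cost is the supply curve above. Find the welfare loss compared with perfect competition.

€91.61

Competitive equilibrium: 79.5 − 0.1Q = 14.25 + 0.45Q → Q* = 118.6364, P* = 67.6364.
Marginal revenue: MR = 79.5 − 0.2Q. Set MR = MC: 79.5 − 0.2Q = 14.25 + 0.45Q → Q_m = 100.3846.
Price P_m = 79.5 − 0.1·100.3846 = 69.4615; MC(Q_m) = 14.25 + 0.45·100.3846 = 59.4231.
Competitive Q* = 118.6364, so ΔQ = 18.2518; wedge = 69.4615 − 59.4231 = 10.0384.
DWL = ½ × 18.2518 × 10.0384 = €91.61.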